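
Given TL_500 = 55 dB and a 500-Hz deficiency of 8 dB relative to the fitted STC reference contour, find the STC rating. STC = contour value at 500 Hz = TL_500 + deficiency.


By ASTM E413, STC = value of the fitted reference contour at 500 Hz.
Contour value at 500 Hz = TL_500 + deficiency = 55 + 8 = 63
STC = 63


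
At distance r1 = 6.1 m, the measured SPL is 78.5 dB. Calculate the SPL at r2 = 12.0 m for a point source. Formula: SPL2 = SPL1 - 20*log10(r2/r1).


r2/r1 = 12.0/6.1 = 1.96721
Correction = 20*log10(1.96721) = 5.87701 dB
SPL2 = 78.5 - 5.87701 = 72.623 dB


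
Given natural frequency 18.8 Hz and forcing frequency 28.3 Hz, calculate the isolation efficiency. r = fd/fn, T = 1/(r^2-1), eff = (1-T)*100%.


r = 28.3 / 18.8 = 1.50532
r^2 - 1 = 1.50532^2 - 1 = 1.26599
T = 1/1.26599 = 0.789896
Efficiency = (1 - 0.789896)*100 = 21.01 %


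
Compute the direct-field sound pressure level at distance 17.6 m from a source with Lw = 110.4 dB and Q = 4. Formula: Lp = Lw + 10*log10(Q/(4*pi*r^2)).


4*pi*r^2 = 4*pi*17.6^2 = 3892.56 m^2
Q / (4*pi*r^2) = 4 / 3892.56 = 0.0010276
Lp = 110.4 + 10*log10(0.0010276) = 80.518 dB


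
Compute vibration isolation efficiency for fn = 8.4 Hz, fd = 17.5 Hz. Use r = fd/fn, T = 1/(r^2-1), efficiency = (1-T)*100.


r = 17.5 / 8.4 = 2.08333
r^2 - 1 = 2.08333^2 - 1 = 3.34026
T = 1/3.34026 = 0.299378
Efficiency = (1 - 0.299378)*100 = 70.062 %


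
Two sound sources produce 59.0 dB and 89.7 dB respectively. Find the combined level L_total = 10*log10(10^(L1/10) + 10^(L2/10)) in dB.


10^(59.0/10) = 794328
10^(89.7/10) = 9.33254e+08
Sum = 794328 + 9.33254e+08 = 9.34048e+08
L_total = 10*log10(9.34048e+08) = 89.704 dB


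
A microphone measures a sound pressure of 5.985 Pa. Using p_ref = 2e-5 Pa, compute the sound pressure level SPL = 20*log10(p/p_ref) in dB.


p / p_ref = 5.985 / 2e-5 = 299250
SPL = 20 * log10(299250) = 109.52 dB


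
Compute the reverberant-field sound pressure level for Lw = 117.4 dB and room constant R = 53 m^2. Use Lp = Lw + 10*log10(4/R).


4/R = 4/53 = 0.0754717
Lp = 117.4 + 10*log10(0.0754717) = 106.18 dB


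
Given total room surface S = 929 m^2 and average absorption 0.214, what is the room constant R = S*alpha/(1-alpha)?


R = 929 * 0.214 / (1 - 0.214) = 252.93 m^2


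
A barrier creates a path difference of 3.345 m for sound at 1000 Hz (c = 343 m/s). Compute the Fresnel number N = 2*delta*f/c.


N = 2*delta*f/c = 2*delta/lambda, where lambda = c/f
lambda = 343 / 1000 = 0.343 m
N = 2 * 3.345 / 0.343 = 19.504


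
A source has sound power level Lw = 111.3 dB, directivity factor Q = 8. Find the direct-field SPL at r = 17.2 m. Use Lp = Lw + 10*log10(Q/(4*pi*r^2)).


4*pi*r^2 = 4*pi*17.2^2 = 3717.64 m^2
Q / (4*pi*r^2) = 8 / 3717.64 = 0.0021519
Lp = 111.3 + 10*log10(0.0021519) = 84.628 dB


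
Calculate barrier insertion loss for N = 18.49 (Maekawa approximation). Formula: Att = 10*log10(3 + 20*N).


3 + 20*N = 3 + 20*18.49 = 372.8
Att = 10*log10(372.8) = 25.715 dB


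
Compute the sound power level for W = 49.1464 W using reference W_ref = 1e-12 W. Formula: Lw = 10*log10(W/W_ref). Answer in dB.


W / W_ref = 49.1464 / 1e-12 = 4.91464e+13
Lw = 10 * log10(4.91464e+13) = 136.91 dB


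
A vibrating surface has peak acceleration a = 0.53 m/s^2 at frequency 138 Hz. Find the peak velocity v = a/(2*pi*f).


omega = 2*pi*f = 2*pi*138 = 867.08 rad/s
v = a / omega = 0.53 / 867.08 = 0.00061125 m/s


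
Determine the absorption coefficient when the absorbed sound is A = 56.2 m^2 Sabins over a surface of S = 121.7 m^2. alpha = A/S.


Absorption coefficient = absorbed power / incident power
alpha = A / S = 56.2 / 121.7 = 0.46179


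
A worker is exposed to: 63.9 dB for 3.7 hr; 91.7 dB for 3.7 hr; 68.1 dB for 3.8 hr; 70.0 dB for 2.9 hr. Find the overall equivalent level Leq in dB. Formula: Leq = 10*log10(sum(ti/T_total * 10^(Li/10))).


T_total = 3.7 + 3.7 + 3.8 + 2.9 = 14.1 hr
(3.7/14.1) * 10^(63.9/10) = 644143
(3.7/14.1) * 10^(91.7/10) = 3.88135e+08
(3.8/14.1) * 10^(68.1/10) = 1.74006e+06
(2.9/14.1) * 10^(70.0/10) = 2.05674e+06
Sum = 644143 + 3.88135e+08 + 1.74006e+06 + 2.05674e+06 = 3.92576e+08
Leq = 10*log10(3.92576e+08) = 85.939 dB


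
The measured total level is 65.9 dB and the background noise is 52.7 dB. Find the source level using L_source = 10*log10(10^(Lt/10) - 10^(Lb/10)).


10^(65.9/10) = 3.89045e+06
10^(52.7/10) = 186209
Difference = 3.89045e+06 - 186209 = 3.70424e+06
L_source = 10*log10(3.70424e+06) = 65.687 dB


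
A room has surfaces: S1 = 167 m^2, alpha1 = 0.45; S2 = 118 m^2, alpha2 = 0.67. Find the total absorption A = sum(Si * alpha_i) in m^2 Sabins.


167 * 0.45 = 75.15
118 * 0.67 = 79.06
A_total = 75.15 + 79.06 = 154.21 m^2


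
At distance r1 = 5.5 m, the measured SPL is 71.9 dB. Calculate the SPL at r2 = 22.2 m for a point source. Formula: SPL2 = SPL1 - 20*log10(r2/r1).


r2/r1 = 22.2/5.5 = 4.03636
Correction = 20*log10(4.03636) = 12.1198 dB
SPL2 = 71.9 - 12.1198 = 59.78 dB


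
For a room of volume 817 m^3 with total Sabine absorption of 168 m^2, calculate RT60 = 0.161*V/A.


RT60 = 0.161 * 817 / 168 = 0.78296 s


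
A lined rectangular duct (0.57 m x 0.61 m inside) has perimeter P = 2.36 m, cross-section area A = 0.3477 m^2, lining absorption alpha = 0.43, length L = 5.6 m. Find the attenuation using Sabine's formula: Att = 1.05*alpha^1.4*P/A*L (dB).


alpha^1.4 = 0.43^1.4 = 0.3068
Attenuation rate = 1.05 * alpha^1.4 * P / A
= 1.05 * 0.3068 * 2.36 / 0.3477 = 2.18651 dB/m
Total Att = 2.18651 * 5.6 = 12.244 dB


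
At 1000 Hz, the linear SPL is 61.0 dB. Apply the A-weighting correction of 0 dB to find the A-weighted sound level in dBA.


A-weighting table: 1000 Hz -> 0 dB correction
SPL_A = SPL + correction = 61.0 + (0) = 61 dBA


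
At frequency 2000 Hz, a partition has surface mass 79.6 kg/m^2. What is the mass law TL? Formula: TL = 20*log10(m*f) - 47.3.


m * f = 79.6 * 2000 = 159200
20*log10(159200) = 104.039 dB
TL = 104.039 - 47.3 = 56.739 dB


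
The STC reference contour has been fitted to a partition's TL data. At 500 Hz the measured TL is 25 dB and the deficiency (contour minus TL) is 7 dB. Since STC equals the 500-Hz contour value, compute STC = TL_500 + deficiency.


By ASTM E413, STC = value of the fitted reference contour at 500 Hz.
Contour value at 500 Hz = TL_500 + deficiency = 25 + 7 = 32
STC = 32


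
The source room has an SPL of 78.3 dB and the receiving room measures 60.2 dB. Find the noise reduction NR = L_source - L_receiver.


NR = L_source - L_receiver (difference between source and receiving room levels)
NR = 78.3 - 60.2 = 18.1 dB


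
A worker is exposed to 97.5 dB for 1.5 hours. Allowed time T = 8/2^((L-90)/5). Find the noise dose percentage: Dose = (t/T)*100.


T_allowed = 8 / 2^((97.5 - 90)/5) = 2.82843 hr
Dose = 1.5 / 2.82843 * 100 = 53.033 %


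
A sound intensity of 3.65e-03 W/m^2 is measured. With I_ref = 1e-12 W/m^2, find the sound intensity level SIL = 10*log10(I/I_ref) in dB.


I / I_ref = 3.65e-03 / 1e-12 = 3.65e+09
SIL = 10 * log10(3.65e+09) = 95.623 dB


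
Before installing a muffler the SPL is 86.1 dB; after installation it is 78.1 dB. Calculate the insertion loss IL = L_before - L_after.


Insertion loss = SPL without muffler - SPL with muffler
IL = 86.1 - 78.1 = 8 dB


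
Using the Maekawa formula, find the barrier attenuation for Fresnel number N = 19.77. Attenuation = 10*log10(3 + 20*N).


3 + 20*N = 3 + 20*19.77 = 398.4
Att = 10*log10(398.4) = 26.003 dB


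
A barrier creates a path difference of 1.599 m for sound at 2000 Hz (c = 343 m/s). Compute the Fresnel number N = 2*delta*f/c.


N = 2*delta*f/c = 2*delta/lambda, where lambda = c/f
lambda = 343 / 2000 = 0.1715 m
N = 2 * 1.599 / 0.1715 = 18.647


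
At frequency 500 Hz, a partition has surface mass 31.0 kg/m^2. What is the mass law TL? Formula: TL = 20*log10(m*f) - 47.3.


m * f = 31.0 * 500 = 15500
20*log10(15500) = 83.8066 dB
TL = 83.8066 - 47.3 = 36.507 dB


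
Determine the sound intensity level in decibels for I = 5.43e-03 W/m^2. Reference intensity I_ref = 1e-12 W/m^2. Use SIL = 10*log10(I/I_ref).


I / I_ref = 5.43e-03 / 1e-12 = 5.43e+09
SIL = 10 * log10(5.43e+09) = 97.348 dB


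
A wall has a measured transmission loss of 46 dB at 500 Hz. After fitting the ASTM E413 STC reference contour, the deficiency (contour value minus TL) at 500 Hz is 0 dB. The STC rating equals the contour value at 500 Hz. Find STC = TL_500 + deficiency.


By ASTM E413, STC = value of the fitted reference contour at 500 Hz.
Contour value at 500 Hz = TL_500 + deficiency = 46 + 0 = 46
STC = 46


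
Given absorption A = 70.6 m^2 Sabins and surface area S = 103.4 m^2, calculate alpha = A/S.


Absorption coefficient = absorbed power / incident power
alpha = A / S = 70.6 / 103.4 = 0.68279


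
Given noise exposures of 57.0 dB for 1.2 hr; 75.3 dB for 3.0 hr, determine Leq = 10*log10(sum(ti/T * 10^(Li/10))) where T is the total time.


T_total = 1.2 + 3.0 = 4.2 hr
(1.2/4.2) * 10^(57.0/10) = 143196
(3.0/4.2) * 10^(75.3/10) = 2.42032e+07
Sum = 143196 + 2.42032e+07 = 2.43464e+07
Leq = 10*log10(2.43464e+07) = 73.864 dB


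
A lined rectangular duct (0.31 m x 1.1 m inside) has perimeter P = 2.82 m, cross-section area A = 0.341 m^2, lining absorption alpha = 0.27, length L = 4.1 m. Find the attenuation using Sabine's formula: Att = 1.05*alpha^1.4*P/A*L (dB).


alpha^1.4 = 0.27^1.4 = 0.159922
Attenuation rate = 1.05 * alpha^1.4 * P / A
= 1.05 * 0.159922 * 2.82 / 0.341 = 1.38865 dB/m
Total Att = 1.38865 * 4.1 = 5.6935 dB


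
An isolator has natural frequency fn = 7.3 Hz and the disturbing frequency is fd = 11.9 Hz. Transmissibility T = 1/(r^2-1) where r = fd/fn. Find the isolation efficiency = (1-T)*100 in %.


r = 11.9 / 7.3 = 1.63014
r^2 - 1 = 1.63014^2 - 1 = 1.65736
T = 1/1.65736 = 0.603369
Efficiency = (1 - 0.603369)*100 = 39.663 %


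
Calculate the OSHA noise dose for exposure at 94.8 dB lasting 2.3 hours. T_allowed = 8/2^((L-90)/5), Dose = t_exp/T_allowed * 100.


T_allowed = 8 / 2^((94.8 - 90)/5) = 4.11246 hr
Dose = 2.3 / 4.11246 * 100 = 55.928 %


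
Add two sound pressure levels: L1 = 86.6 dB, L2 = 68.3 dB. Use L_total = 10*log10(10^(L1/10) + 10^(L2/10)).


10^(86.6/10) = 4.57088e+08
10^(68.3/10) = 6.76083e+06
Sum = 4.57088e+08 + 6.76083e+06 = 4.63849e+08
L_total = 10*log10(4.63849e+08) = 86.664 dB


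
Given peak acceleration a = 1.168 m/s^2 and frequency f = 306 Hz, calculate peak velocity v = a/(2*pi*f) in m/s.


omega = 2*pi*f = 2*pi*306 = 1922.65 rad/s
v = a / omega = 1.168 / 1922.65 = 0.00060749 m/s


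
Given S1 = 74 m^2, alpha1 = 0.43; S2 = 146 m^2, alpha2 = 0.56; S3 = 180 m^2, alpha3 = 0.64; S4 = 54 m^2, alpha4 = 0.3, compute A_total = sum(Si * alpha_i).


74 * 0.43 = 31.82
146 * 0.56 = 81.76
180 * 0.64 = 115.2
54 * 0.3 = 16.2
A_total = 31.82 + 81.76 + 115.2 + 16.2 = 244.98 m^2


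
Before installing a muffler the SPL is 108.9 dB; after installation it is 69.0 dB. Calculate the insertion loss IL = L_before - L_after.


Insertion loss = SPL without muffler - SPL with muffler
IL = 108.9 - 69.0 = 39.9 dB


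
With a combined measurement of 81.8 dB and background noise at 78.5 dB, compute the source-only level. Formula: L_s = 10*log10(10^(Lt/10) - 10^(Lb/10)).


10^(81.8/10) = 1.51356e+08
10^(78.5/10) = 7.07946e+07
Difference = 1.51356e+08 - 7.07946e+07 = 8.05614e+07
L_source = 10*log10(8.05614e+07) = 79.061 dB


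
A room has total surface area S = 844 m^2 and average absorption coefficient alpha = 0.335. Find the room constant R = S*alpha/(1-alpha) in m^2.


R = 844 * 0.335 / (1 - 0.335) = 425.17 m^2


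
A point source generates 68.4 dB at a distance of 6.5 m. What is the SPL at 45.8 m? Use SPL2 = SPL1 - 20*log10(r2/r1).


r2/r1 = 45.8/6.5 = 7.04615
Correction = 20*log10(7.04615) = 16.959 dB
SPL2 = 68.4 - 16.959 = 51.441 dB


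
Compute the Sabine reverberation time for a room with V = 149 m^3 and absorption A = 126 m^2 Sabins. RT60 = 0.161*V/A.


RT60 = 0.161 * 149 / 126 = 0.19039 s


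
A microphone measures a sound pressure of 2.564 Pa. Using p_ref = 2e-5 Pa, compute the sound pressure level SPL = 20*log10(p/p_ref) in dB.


p / p_ref = 2.564 / 2e-5 = 128200
SPL = 20 * log10(128200) = 102.16 dB


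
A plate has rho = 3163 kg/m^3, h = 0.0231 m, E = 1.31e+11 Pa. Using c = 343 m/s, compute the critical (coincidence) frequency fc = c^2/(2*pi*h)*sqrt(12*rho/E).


12*rho/E = 12*3163/1.31e+11 = 2.8974e-07
sqrt(12*rho/E) = sqrt(2.8974e-07) = 0.000538275
c^2/(2*pi*h) = 343^2/(2*pi*0.0231) = 810581
fc = 810581 * 0.000538275 = 436.32 Hz


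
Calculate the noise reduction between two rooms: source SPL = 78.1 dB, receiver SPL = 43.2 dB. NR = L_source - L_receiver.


NR = L_source - L_receiver (difference between source and receiving room levels)
NR = 78.1 - 43.2 = 34.9 dB


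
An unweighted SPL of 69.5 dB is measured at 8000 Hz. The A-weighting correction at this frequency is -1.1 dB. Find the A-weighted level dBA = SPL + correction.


A-weighting table: 8000 Hz -> -1.1 dB correction
SPL_A = SPL + correction = 69.5 + (-1.1) = 68.4 dBA


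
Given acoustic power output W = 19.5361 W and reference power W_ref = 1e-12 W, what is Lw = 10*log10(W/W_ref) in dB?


W / W_ref = 19.5361 / 1e-12 = 1.95361e+13
Lw = 10 * log10(1.95361e+13) = 132.91 dB


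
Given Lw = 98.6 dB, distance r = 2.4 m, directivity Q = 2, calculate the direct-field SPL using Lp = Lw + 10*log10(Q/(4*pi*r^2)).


4*pi*r^2 = 4*pi*2.4^2 = 72.3823 m^2
Q / (4*pi*r^2) = 2 / 72.3823 = 0.0276311
Lp = 98.6 + 10*log10(0.0276311) = 83.014 dB


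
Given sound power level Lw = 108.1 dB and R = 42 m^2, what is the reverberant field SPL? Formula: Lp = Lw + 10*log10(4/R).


4/R = 4/42 = 0.0952381
Lp = 108.1 + 10*log10(0.0952381) = 97.888 dB


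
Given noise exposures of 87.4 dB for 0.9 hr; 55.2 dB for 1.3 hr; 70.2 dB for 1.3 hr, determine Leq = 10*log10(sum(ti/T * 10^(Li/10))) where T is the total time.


T_total = 0.9 + 1.3 + 1.3 = 3.5 hr
(0.9/3.5) * 10^(87.4/10) = 1.41311e+08
(1.3/3.5) * 10^(55.2/10) = 122992
(1.3/3.5) * 10^(70.2/10) = 3.88933e+06
Sum = 1.41311e+08 + 122992 + 3.88933e+06 = 1.45323e+08
Leq = 10*log10(1.45323e+08) = 81.623 dB


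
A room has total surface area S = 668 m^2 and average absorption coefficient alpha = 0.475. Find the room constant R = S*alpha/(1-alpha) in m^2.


R = 668 * 0.475 / (1 - 0.475) = 604.38 m^2


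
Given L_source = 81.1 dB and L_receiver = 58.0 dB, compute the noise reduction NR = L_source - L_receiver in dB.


NR = L_source - L_receiver (difference between source and receiving room levels)
NR = 81.1 - 58.0 = 23.1 dB


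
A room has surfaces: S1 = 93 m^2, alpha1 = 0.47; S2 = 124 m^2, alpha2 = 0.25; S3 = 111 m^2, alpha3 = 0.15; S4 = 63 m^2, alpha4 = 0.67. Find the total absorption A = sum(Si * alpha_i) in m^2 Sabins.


93 * 0.47 = 43.71
124 * 0.25 = 31
111 * 0.15 = 16.65
63 * 0.67 = 42.21
A_total = 43.71 + 31 + 16.65 + 42.21 = 133.57 m^2


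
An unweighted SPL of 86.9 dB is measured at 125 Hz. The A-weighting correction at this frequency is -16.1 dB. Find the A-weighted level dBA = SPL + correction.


A-weighting table: 125 Hz -> -16.1 dB correction
SPL_A = SPL + correction = 86.9 + (-16.1) = 70.8 dBA


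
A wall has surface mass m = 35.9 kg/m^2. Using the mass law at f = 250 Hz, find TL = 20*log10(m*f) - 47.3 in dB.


m * f = 35.9 * 250 = 8975
20*log10(8975) = 79.0607 dB
TL = 79.0607 - 47.3 = 31.761 dB


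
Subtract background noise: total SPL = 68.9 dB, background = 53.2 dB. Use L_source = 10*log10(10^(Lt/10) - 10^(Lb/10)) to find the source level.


10^(68.9/10) = 7.76247e+06
10^(53.2/10) = 208930
Difference = 7.76247e+06 - 208930 = 7.55354e+06
L_source = 10*log10(7.55354e+06) = 68.782 dB


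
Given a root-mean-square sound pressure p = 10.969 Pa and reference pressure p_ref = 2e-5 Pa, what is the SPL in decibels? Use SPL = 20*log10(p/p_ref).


p / p_ref = 10.969 / 2e-5 = 548450
SPL = 20 * log10(548450) = 114.78 dB


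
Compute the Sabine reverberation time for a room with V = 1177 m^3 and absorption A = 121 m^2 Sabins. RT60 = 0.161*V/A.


RT60 = 0.161 * 1177 / 121 = 1.5661 s


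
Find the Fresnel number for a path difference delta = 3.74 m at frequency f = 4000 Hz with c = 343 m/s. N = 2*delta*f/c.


N = 2*delta*f/c = 2*delta/lambda, where lambda = c/f
lambda = 343 / 4000 = 0.08575 m
N = 2 * 3.74 / 0.08575 = 87.23


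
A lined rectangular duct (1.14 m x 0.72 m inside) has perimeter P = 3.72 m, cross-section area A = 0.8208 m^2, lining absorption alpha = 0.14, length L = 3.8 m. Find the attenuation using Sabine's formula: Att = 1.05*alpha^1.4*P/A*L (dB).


alpha^1.4 = 0.14^1.4 = 0.0637645
Attenuation rate = 1.05 * alpha^1.4 * P / A
= 1.05 * 0.0637645 * 3.72 / 0.8208 = 0.303441 dB/m
Total Att = 0.303441 * 3.8 = 1.1531 dB


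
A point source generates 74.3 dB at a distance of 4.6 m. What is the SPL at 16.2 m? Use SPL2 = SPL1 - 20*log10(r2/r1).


r2/r1 = 16.2/4.6 = 3.52174
Correction = 20*log10(3.52174) = 10.9351 dB
SPL2 = 74.3 - 10.9351 = 63.365 dB


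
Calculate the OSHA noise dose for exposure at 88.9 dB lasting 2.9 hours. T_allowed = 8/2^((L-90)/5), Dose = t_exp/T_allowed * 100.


T_allowed = 8 / 2^((88.9 - 90)/5) = 9.31787 hr
Dose = 2.9 / 9.31787 * 100 = 31.123 %


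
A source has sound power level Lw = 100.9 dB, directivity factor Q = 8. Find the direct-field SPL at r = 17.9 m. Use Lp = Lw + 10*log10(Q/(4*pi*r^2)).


4*pi*r^2 = 4*pi*17.9^2 = 4026.39 m^2
Q / (4*pi*r^2) = 8 / 4026.39 = 0.00198689
Lp = 100.9 + 10*log10(0.00198689) = 73.882 dB


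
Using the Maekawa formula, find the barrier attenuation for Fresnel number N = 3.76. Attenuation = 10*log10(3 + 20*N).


3 + 20*N = 3 + 20*3.76 = 78.2
Att = 10*log10(78.2) = 18.932 dB


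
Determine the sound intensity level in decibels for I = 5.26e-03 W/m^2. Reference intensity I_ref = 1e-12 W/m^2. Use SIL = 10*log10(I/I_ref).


I / I_ref = 5.26e-03 / 1e-12 = 5.26e+09
SIL = 10 * log10(5.26e+09) = 97.21 dB


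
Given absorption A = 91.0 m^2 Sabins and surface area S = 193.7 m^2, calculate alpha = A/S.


Absorption coefficient = absorbed power / incident power
alpha = A / S = 91.0 / 193.7 = 0.4698


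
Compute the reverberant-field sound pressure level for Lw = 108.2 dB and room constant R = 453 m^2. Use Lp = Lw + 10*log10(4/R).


4/R = 4/453 = 0.00883002
Lp = 108.2 + 10*log10(0.00883002) = 87.66 dB


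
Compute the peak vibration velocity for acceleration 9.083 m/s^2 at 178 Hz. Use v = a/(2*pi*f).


omega = 2*pi*f = 2*pi*178 = 1118.41 rad/s
v = a / omega = 9.083 / 1118.41 = 0.0081214 m/s


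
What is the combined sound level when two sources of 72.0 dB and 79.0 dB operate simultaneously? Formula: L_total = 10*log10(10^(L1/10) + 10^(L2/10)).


10^(72.0/10) = 1.58489e+07
10^(79.0/10) = 7.94328e+07
Sum = 1.58489e+07 + 7.94328e+07 = 9.52817e+07
L_total = 10*log10(9.52817e+07) = 79.79 dB


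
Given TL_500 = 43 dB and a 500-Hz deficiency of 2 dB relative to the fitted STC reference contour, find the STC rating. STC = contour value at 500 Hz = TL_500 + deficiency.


By ASTM E413, STC = value of the fitted reference contour at 500 Hz.
Contour value at 500 Hz = TL_500 + deficiency = 43 + 2 = 45
STC = 45


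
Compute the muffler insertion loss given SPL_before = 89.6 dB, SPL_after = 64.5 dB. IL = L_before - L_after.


Insertion loss = SPL without muffler - SPL with muffler
IL = 89.6 - 64.5 = 25.1 dB


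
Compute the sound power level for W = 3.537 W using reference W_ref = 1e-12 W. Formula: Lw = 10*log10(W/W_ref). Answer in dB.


W / W_ref = 3.537 / 1e-12 = 3.537e+12
Lw = 10 * log10(3.537e+12) = 125.49 dB


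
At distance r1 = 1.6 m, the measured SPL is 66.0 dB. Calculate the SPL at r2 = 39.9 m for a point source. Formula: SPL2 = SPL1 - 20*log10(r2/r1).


r2/r1 = 39.9/1.6 = 24.9375
Correction = 20*log10(24.9375) = 27.9371 dB
SPL2 = 66.0 - 27.9371 = 38.063 dB


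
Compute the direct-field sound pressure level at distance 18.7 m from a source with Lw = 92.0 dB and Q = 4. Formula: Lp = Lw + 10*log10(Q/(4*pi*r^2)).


4*pi*r^2 = 4*pi*18.7^2 = 4394.33 m^2
Q / (4*pi*r^2) = 4 / 4394.33 = 0.000910264
Lp = 92.0 + 10*log10(0.000910264) = 61.592 dB


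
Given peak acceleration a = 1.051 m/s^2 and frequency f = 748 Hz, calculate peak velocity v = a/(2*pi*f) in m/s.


omega = 2*pi*f = 2*pi*748 = 4699.82 rad/s
v = a / omega = 1.051 / 4699.82 = 0.00022363 m/s


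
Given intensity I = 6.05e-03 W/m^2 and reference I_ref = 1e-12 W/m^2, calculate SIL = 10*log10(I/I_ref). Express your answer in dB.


I / I_ref = 6.05e-03 / 1e-12 = 6.05e+09
SIL = 10 * log10(6.05e+09) = 97.818 dB


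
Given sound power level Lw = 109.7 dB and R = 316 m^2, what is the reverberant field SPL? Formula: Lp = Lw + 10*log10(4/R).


4/R = 4/316 = 0.0126582
Lp = 109.7 + 10*log10(0.0126582) = 90.724 dB


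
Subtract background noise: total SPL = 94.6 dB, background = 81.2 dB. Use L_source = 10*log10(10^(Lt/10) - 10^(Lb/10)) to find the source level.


10^(94.6/10) = 2.88403e+09
10^(81.2/10) = 1.31826e+08
Difference = 2.88403e+09 - 1.31826e+08 = 2.7522e+09
L_source = 10*log10(2.7522e+09) = 94.397 dB


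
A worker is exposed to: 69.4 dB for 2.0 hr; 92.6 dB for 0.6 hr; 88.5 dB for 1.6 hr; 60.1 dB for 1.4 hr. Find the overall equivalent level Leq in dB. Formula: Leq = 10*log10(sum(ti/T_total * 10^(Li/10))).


T_total = 2.0 + 0.6 + 1.6 + 1.4 = 5.6 hr
(2.0/5.6) * 10^(69.4/10) = 3.11058e+06
(0.6/5.6) * 10^(92.6/10) = 1.94968e+08
(1.6/5.6) * 10^(88.5/10) = 2.0227e+08
(1.4/5.6) * 10^(60.1/10) = 255823
Sum = 3.11058e+06 + 1.94968e+08 + 2.0227e+08 + 255823 = 4.00604e+08
Leq = 10*log10(4.00604e+08) = 86.027 dB


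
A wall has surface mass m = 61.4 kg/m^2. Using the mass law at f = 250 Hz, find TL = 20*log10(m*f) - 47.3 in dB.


m * f = 61.4 * 250 = 15350
20*log10(15350) = 83.7222 dB
TL = 83.7222 - 47.3 = 36.422 dB


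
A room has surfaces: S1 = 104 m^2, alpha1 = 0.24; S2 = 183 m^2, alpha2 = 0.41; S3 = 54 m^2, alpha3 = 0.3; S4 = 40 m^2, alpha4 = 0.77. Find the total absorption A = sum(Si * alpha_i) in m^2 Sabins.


104 * 0.24 = 24.96
183 * 0.41 = 75.03
54 * 0.3 = 16.2
40 * 0.77 = 30.8
A_total = 24.96 + 75.03 + 16.2 + 30.8 = 146.99 m^2


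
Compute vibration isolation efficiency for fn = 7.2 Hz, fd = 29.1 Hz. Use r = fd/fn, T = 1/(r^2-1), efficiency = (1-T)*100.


r = 29.1 / 7.2 = 4.04167
r^2 - 1 = 4.04167^2 - 1 = 15.3351
T = 1/15.3351 = 0.0652099
Efficiency = (1 - 0.0652099)*100 = 93.479 %


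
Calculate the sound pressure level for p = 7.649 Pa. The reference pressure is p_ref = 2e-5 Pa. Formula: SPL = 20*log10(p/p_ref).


p / p_ref = 7.649 / 2e-5 = 382450
SPL = 20 * log10(382450) = 111.65 dB


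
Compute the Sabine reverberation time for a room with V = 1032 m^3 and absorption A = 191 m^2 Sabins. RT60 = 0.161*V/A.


RT60 = 0.161 * 1032 / 191 = 0.86991 s


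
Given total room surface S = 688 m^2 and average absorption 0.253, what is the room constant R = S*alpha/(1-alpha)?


R = 688 * 0.253 / (1 - 0.253) = 233.02 m^2


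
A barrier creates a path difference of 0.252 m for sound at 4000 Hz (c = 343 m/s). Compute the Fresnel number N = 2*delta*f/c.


N = 2*delta*f/c = 2*delta/lambda, where lambda = c/f
lambda = 343 / 4000 = 0.08575 m
N = 2 * 0.252 / 0.08575 = 5.8776


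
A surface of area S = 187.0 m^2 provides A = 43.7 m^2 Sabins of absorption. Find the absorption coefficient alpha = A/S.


Absorption coefficient = absorbed power / incident power
alpha = A / S = 43.7 / 187.0 = 0.23369


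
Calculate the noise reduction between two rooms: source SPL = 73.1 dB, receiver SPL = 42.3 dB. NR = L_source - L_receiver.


NR = L_source - L_receiver (difference between source and receiving room levels)
NR = 73.1 - 42.3 = 30.8 dB


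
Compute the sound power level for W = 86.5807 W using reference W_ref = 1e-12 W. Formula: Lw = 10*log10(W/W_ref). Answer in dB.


W / W_ref = 86.5807 / 1e-12 = 8.65807e+13
Lw = 10 * log10(8.65807e+13) = 139.37 dB


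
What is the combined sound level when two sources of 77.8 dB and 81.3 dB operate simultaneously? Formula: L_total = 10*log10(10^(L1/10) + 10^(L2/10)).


10^(77.8/10) = 6.0256e+07
10^(81.3/10) = 1.34896e+08
Sum = 6.0256e+07 + 1.34896e+08 = 1.95152e+08
L_total = 10*log10(1.95152e+08) = 82.904 dB


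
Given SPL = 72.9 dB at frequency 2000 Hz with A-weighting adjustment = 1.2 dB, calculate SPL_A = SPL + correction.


A-weighting table: 2000 Hz -> 1.2 dB correction
SPL_A = SPL + correction = 72.9 + (1.2) = 74.1 dBA


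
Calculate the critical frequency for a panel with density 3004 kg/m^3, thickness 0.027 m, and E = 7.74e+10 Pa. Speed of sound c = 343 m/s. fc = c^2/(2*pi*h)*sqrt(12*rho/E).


12*rho/E = 12*3004/7.74e+10 = 4.65736e-07
sqrt(12*rho/E) = sqrt(4.65736e-07) = 0.000682449
c^2/(2*pi*h) = 343^2/(2*pi*0.027) = 693497
fc = 693497 * 0.000682449 = 473.28 Hz


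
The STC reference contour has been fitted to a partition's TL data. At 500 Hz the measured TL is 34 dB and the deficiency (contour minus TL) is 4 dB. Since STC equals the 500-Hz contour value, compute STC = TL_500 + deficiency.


By ASTM E413, STC = value of the fitted reference contour at 500 Hz.
Contour value at 500 Hz = TL_500 + deficiency = 34 + 4 = 38
STC = 38


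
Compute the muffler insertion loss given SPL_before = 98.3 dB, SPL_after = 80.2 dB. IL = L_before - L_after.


Insertion loss = SPL without muffler - SPL with muffler
IL = 98.3 - 80.2 = 18.1 dB


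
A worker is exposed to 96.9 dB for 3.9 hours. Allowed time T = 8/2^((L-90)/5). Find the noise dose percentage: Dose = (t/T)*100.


T_allowed = 8 / 2^((96.9 - 90)/5) = 3.07375 hr
Dose = 3.9 / 3.07375 * 100 = 126.88 %


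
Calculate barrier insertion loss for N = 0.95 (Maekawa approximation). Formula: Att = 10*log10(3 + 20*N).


3 + 20*N = 3 + 20*0.95 = 22
Att = 10*log10(22) = 13.424 dB


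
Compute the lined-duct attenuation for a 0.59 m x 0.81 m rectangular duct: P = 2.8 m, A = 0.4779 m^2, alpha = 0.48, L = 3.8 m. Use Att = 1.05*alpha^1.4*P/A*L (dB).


alpha^1.4 = 0.48^1.4 = 0.35788
Attenuation rate = 1.05 * alpha^1.4 * P / A
= 1.05 * 0.35788 * 2.8 / 0.4779 = 2.20165 dB/m
Total Att = 2.20165 * 3.8 = 8.3663 dB


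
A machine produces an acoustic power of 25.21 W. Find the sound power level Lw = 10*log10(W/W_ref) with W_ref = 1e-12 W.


W / W_ref = 25.21 / 1e-12 = 2.521e+13
Lw = 10 * log10(2.521e+13) = 134.02 dB


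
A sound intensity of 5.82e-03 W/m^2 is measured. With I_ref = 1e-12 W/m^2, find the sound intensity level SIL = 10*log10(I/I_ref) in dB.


I / I_ref = 5.82e-03 / 1e-12 = 5.82e+09
SIL = 10 * log10(5.82e+09) = 97.649 dB


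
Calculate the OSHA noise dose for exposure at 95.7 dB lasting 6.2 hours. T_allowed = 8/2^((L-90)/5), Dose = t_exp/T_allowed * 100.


T_allowed = 8 / 2^((95.7 - 90)/5) = 3.63008 hr
Dose = 6.2 / 3.63008 * 100 = 170.8 %


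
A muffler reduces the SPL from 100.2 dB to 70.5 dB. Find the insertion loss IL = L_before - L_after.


Insertion loss = SPL without muffler - SPL with muffler
IL = 100.2 - 70.5 = 29.7 dB


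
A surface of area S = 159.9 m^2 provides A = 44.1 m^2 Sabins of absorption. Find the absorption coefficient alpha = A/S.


Absorption coefficient = absorbed power / incident power
alpha = A / S = 44.1 / 159.9 = 0.2758


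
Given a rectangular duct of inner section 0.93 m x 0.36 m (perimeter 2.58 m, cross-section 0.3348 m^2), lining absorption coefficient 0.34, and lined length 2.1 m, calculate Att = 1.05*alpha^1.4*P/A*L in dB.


alpha^1.4 = 0.34^1.4 = 0.220836
Attenuation rate = 1.05 * alpha^1.4 * P / A
= 1.05 * 0.220836 * 2.58 / 0.3348 = 1.78687 dB/m
Total Att = 1.78687 * 2.1 = 3.7524 dB


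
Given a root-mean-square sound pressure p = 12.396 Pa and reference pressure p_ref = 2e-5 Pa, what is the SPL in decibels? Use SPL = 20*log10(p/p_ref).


p / p_ref = 12.396 / 2e-5 = 619800
SPL = 20 * log10(619800) = 115.85 dB


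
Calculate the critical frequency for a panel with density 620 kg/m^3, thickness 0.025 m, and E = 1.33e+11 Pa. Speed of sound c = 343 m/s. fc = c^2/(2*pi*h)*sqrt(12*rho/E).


12*rho/E = 12*620/1.33e+11 = 5.59398e-08
sqrt(12*rho/E) = sqrt(5.59398e-08) = 0.000236516
c^2/(2*pi*h) = 343^2/(2*pi*0.025) = 748977
fc = 748977 * 0.000236516 = 177.15 Hz


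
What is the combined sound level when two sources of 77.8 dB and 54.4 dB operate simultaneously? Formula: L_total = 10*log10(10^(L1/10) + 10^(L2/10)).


10^(77.8/10) = 6.0256e+07
10^(54.4/10) = 275423
Sum = 6.0256e+07 + 275423 = 6.05314e+07
L_total = 10*log10(6.05314e+07) = 77.82 dB


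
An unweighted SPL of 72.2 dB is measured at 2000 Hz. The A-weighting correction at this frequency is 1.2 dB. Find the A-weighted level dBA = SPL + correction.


A-weighting table: 2000 Hz -> 1.2 dB correction
SPL_A = SPL + correction = 72.2 + (1.2) = 73.4 dBA


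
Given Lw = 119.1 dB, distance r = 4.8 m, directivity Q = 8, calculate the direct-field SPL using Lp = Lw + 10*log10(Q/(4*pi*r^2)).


4*pi*r^2 = 4*pi*4.8^2 = 289.529 m^2
Q / (4*pi*r^2) = 8 / 289.529 = 0.0276311
Lp = 119.1 + 10*log10(0.0276311) = 103.51 dB


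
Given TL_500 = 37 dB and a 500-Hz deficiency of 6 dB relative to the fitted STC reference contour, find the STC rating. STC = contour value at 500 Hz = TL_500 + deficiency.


By ASTM E413, STC = value of the fitted reference contour at 500 Hz.
Contour value at 500 Hz = TL_500 + deficiency = 37 + 6 = 43
STC = 43


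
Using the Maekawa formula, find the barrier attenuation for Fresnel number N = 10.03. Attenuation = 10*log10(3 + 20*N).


3 + 20*N = 3 + 20*10.03 = 203.6
Att = 10*log10(203.6) = 23.088 dB


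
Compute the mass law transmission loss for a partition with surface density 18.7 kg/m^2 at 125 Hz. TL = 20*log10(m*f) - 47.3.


m * f = 18.7 * 125 = 2337.5
20*log10(2337.5) = 67.375 dB
TL = 67.375 - 47.3 = 20.075 dB


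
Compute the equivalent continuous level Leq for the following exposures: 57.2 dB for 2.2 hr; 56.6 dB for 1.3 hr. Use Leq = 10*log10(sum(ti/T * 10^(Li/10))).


T_total = 2.2 + 1.3 = 3.5 hr
(2.2/3.5) * 10^(57.2/10) = 329879
(1.3/3.5) * 10^(56.6/10) = 169776
Sum = 329879 + 169776 = 499655
Leq = 10*log10(499655) = 56.987 dB


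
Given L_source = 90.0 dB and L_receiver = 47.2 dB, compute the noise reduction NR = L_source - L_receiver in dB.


NR = L_source - L_receiver (difference between source and receiving room levels)
NR = 90.0 - 47.2 = 42.8 dB


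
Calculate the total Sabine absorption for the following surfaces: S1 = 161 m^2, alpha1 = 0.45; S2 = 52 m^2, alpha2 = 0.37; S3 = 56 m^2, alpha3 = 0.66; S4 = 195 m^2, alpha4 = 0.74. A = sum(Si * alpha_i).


161 * 0.45 = 72.45
52 * 0.37 = 19.24
56 * 0.66 = 36.96
195 * 0.74 = 144.3
A_total = 72.45 + 19.24 + 36.96 + 144.3 = 272.95 m^2


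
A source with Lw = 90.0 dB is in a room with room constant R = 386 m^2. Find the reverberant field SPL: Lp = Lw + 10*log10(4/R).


4/R = 4/386 = 0.0103627
Lp = 90.0 + 10*log10(0.0103627) = 70.155 dB


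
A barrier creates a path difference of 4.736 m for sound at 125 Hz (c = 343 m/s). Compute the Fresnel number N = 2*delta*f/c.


N = 2*delta*f/c = 2*delta/lambda, where lambda = c/f
lambda = 343 / 125 = 2.744 m
N = 2 * 4.736 / 2.744 = 3.4519


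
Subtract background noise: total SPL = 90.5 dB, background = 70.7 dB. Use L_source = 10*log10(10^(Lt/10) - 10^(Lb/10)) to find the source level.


10^(90.5/10) = 1.12202e+09
10^(70.7/10) = 1.1749e+07
Difference = 1.12202e+09 - 1.1749e+07 = 1.11027e+09
L_source = 10*log10(1.11027e+09) = 90.454 dB


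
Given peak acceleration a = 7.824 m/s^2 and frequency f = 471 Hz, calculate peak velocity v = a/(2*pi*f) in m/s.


omega = 2*pi*f = 2*pi*471 = 2959.38 rad/s
v = a / omega = 7.824 / 2959.38 = 0.0026438 m/s


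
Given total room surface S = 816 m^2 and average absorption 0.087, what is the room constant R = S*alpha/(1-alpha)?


R = 816 * 0.087 / (1 - 0.087) = 77.757 m^2


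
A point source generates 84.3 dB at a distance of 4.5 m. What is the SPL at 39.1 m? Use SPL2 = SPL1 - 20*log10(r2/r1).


r2/r1 = 39.1/4.5 = 8.68889
Correction = 20*log10(8.68889) = 18.7793 dB
SPL2 = 84.3 - 18.7793 = 65.521 dB


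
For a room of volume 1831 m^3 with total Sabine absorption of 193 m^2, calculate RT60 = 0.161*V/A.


RT60 = 0.161 * 1831 / 193 = 1.5274 s


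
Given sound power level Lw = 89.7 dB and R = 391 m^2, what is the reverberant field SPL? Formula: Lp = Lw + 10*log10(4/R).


4/R = 4/391 = 0.0102302
Lp = 89.7 + 10*log10(0.0102302) = 69.799 dB


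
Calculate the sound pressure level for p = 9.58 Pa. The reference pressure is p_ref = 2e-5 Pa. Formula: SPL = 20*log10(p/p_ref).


p / p_ref = 9.58 / 2e-5 = 479000
SPL = 20 * log10(479000) = 113.61 dB


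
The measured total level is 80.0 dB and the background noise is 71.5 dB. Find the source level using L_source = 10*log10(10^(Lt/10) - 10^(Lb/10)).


10^(80.0/10) = 1e+08
10^(71.5/10) = 1.41254e+07
Difference = 1e+08 - 1.41254e+07 = 8.58746e+07
L_source = 10*log10(8.58746e+07) = 79.339 dB


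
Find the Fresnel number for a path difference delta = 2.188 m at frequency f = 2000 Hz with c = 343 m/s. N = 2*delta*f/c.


N = 2*delta*f/c = 2*delta/lambda, where lambda = c/f
lambda = 343 / 2000 = 0.1715 m
N = 2 * 2.188 / 0.1715 = 25.516


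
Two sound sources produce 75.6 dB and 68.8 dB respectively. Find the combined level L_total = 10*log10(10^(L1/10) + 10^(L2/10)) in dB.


10^(75.6/10) = 3.63078e+07
10^(68.8/10) = 7.58578e+06
Sum = 3.63078e+07 + 7.58578e+06 = 4.38936e+07
L_total = 10*log10(4.38936e+07) = 76.424 dB


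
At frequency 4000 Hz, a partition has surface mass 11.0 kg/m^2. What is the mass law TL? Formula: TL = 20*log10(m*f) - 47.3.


m * f = 11.0 * 4000 = 44000
20*log10(44000) = 92.8691 dB
TL = 92.8691 - 47.3 = 45.569 dB


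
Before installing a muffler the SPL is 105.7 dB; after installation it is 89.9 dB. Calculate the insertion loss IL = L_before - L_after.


Insertion loss = SPL without muffler - SPL with muffler
IL = 105.7 - 89.9 = 15.8 dB


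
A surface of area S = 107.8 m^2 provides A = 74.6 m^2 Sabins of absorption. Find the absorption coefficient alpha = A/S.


Absorption coefficient = absorbed power / incident power
alpha = A / S = 74.6 / 107.8 = 0.69202


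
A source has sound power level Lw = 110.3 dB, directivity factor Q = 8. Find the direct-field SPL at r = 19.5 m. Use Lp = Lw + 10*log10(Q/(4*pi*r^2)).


4*pi*r^2 = 4*pi*19.5^2 = 4778.36 m^2
Q / (4*pi*r^2) = 8 / 4778.36 = 0.00167421
Lp = 110.3 + 10*log10(0.00167421) = 82.538 dB


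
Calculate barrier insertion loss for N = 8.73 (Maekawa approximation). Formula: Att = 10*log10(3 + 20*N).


3 + 20*N = 3 + 20*8.73 = 177.6
Att = 10*log10(177.6) = 22.494 dB


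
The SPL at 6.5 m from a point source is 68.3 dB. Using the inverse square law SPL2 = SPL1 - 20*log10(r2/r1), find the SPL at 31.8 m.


r2/r1 = 31.8/6.5 = 4.89231
Correction = 20*log10(4.89231) = 13.7903 dB
SPL2 = 68.3 - 13.7903 = 54.51 dB


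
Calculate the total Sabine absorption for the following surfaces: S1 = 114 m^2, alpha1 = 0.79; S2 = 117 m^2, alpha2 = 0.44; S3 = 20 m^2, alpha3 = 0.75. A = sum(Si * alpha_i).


114 * 0.79 = 90.06
117 * 0.44 = 51.48
20 * 0.75 = 15
A_total = 90.06 + 51.48 + 15 = 156.54 m^2


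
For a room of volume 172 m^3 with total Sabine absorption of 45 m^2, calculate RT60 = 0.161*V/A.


RT60 = 0.161 * 172 / 45 = 0.61538 s


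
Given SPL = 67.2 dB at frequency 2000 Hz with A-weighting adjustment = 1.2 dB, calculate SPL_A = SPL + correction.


A-weighting table: 2000 Hz -> 1.2 dB correction
SPL_A = SPL + correction = 67.2 + (1.2) = 68.4 dBA


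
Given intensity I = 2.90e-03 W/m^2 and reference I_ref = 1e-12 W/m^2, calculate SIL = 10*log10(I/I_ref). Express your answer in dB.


I / I_ref = 2.90e-03 / 1e-12 = 2.9e+09
SIL = 10 * log10(2.9e+09) = 94.624 dB


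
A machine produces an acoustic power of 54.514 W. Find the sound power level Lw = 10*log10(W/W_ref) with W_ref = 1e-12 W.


W / W_ref = 54.514 / 1e-12 = 5.4514e+13
Lw = 10 * log10(5.4514e+13) = 137.37 dB


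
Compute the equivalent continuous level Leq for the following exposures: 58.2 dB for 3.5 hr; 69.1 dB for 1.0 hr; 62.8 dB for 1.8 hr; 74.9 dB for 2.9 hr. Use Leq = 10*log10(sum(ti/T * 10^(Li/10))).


T_total = 3.5 + 1.0 + 1.8 + 2.9 = 9.2 hr
(3.5/9.2) * 10^(58.2/10) = 251351
(1.0/9.2) * 10^(69.1/10) = 883511
(1.8/9.2) * 10^(62.8/10) = 372808
(2.9/9.2) * 10^(74.9/10) = 9.74115e+06
Sum = 251351 + 883511 + 372808 + 9.74115e+06 = 1.12488e+07
Leq = 10*log10(1.12488e+07) = 70.511 dB


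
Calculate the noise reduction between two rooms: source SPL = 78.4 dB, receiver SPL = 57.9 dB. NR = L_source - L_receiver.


NR = L_source - L_receiver (difference between source and receiving room levels)
NR = 78.4 - 57.9 = 20.5 dB


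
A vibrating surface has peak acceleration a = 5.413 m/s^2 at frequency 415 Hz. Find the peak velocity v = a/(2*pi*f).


omega = 2*pi*f = 2*pi*415 = 2607.52 rad/s
v = a / omega = 5.413 / 2607.52 = 0.0020759 m/s


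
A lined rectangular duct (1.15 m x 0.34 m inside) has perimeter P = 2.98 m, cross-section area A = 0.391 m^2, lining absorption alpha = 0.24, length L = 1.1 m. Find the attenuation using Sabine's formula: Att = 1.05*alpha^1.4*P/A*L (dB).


alpha^1.4 = 0.24^1.4 = 0.135611
Attenuation rate = 1.05 * alpha^1.4 * P / A
= 1.05 * 0.135611 * 2.98 / 0.391 = 1.08523 dB/m
Total Att = 1.08523 * 1.1 = 1.1938 dB


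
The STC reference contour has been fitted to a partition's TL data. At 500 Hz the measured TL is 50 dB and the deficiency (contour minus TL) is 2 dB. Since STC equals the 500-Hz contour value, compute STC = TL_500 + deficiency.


By ASTM E413, STC = value of the fitted reference contour at 500 Hz.
Contour value at 500 Hz = TL_500 + deficiency = 50 + 2 = 52
STC = 52


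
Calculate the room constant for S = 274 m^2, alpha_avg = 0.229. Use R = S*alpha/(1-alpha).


R = 274 * 0.229 / (1 - 0.229) = 81.383 m^2


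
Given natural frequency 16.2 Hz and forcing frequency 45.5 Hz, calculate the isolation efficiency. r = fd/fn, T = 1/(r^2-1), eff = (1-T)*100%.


r = 45.5 / 16.2 = 2.80864
r^2 - 1 = 2.80864^2 - 1 = 6.88846
T = 1/6.88846 = 0.14517
Efficiency = (1 - 0.14517)*100 = 85.483 %


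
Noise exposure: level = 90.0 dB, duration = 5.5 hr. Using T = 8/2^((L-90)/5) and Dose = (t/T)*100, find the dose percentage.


T_allowed = 8 / 2^((90.0 - 90)/5) = 8 hr
Dose = 5.5 / 8 * 100 = 68.75 %


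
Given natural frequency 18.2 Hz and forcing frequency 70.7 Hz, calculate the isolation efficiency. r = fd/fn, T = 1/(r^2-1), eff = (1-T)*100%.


r = 70.7 / 18.2 = 3.88462
r^2 - 1 = 3.88462^2 - 1 = 14.0903
T = 1/14.0903 = 0.0709708
Efficiency = (1 - 0.0709708)*100 = 92.903 %


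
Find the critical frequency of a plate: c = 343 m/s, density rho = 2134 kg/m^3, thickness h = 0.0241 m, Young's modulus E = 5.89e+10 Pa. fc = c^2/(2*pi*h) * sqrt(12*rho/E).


12*rho/E = 12*2134/5.89e+10 = 4.34771e-07
sqrt(12*rho/E) = sqrt(4.34771e-07) = 0.000659372
c^2/(2*pi*h) = 343^2/(2*pi*0.0241) = 776947
fc = 776947 * 0.000659372 = 512.3 Hz


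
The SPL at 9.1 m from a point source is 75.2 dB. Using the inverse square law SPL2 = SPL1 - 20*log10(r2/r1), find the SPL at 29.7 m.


r2/r1 = 29.7/9.1 = 3.26374
Correction = 20*log10(3.26374) = 10.2743 dB
SPL2 = 75.2 - 10.2743 = 64.926 dB


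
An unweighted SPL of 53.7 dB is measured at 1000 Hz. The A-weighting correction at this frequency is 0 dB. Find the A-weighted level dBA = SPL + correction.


A-weighting table: 1000 Hz -> 0 dB correction
SPL_A = SPL + correction = 53.7 + (0) = 53.7 dBA


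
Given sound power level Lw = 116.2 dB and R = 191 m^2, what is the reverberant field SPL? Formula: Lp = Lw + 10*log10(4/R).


4/R = 4/191 = 0.0209424
Lp = 116.2 + 10*log10(0.0209424) = 99.41 dB
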